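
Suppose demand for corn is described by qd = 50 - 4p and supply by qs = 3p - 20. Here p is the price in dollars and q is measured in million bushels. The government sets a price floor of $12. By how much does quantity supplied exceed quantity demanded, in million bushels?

Without the control the market clears where 50 - 4p = 3p - 20, i.e. p* = 10 and q* = 10.
Because the floor (12) lies above the market-clearing price, it is binding.
At p = 12: qd = 50 - 4·12 = 2 and qs = 3·12 - 20 = 16.
Surplus = qs - qd = 16 - 2 = 14.

14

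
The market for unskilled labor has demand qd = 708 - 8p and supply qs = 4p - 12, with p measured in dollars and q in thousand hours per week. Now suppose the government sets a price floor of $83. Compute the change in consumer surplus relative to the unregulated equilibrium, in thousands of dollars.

-3128

Without the control the market clears where 708 - 8p = 4p - 12, i.e. p* = 60 and q* = 228.
Since 83 > 60, the floor is binding.
At p = 83: qd = 708 - 8·83 = 44 and qs = 4·83 - 12 = 320.
Consumer surplus without the control is ½ · (88.5 - 60) · 228 = 3249.
With the floor, consumers buy 44 units at 83, so CS = ½ · (88.5 - 83) · 44 = 121.
Change in consumer surplus = 121 - 3249 = -3128.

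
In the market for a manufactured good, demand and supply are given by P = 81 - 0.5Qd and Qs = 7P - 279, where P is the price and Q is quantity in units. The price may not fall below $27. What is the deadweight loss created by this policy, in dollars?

0

Rearranging demand gives Qd = 162 - 2P. Equilibrium: 162 - 2P = 7P - 279, so 441 = 9P and P* = 49, Q* = 64.
Since 27 is below P* = 49, the floor does not bind and the free-market outcome prevails.
Since the control does not bind, no trades are prevented and deadweight loss is zero.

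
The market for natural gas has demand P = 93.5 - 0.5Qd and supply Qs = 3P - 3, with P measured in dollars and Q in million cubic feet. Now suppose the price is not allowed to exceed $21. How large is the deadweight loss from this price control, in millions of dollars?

Rearranging demand gives Qd = 187 - 2P. Equilibrium: 187 - 2P = 3P - 3, so 190 = 5P and P* = 38, Q* = 111.
Since 21 < 38, the ceiling is binding.
At P = 21: Qd = 187 - 2·21 = 145 and Qs = 3·21 - 3 = 60.
Quantity traded falls to 60. At Q = 60 the demand price is (187 - 60)/2 = 63.5 and the supply price is (3 + 60)/3 = 21.
Deadweight loss = ½ · (63.5 - 21) · (111 - 60) = ½ · 42.5 · 51 = 1083.75.

1083.75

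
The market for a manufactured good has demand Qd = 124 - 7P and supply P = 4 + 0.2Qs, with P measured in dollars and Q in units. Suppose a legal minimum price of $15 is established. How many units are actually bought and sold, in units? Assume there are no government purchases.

Rearranging supply gives Qs = 5P - 20. Equilibrium: 124 - 7P = 5P - 20, so 144 = 12P and P* = 12, Q* = 40.
Because the floor (15) lies above the market-clearing price, it is binding.
At P = 15: Qd = 124 - 7·15 = 19 and Qs = 5·15 - 20 = 55.
The quantity actually transacted is the short side, demand: 19.

19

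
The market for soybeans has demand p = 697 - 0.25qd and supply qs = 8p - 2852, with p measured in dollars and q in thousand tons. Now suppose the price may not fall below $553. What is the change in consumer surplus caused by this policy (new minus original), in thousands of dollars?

-61586

Rearranging demand gives qd = 2788 - 4p. Equilibrium: 2788 - 4p = 8p - 2852, so 5640 = 12p and p* = 470, q* = 908.
Since 553 > 470, the floor is binding.
At p = 553: qd = 2788 - 4·553 = 576 and qs = 8·553 - 2852 = 1572.
Consumer surplus without the control is ½ · (697 - 470) · 908 = 103058.
With the floor, consumers buy 576 units at 553, so CS = ½ · (697 - 553) · 576 = 41472.
Change in consumer surplus = 41472 - 103058 = -61586.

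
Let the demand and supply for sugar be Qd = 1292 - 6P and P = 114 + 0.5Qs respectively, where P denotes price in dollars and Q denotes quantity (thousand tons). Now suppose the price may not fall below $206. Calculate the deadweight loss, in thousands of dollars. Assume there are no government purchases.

Rearranging supply gives Qs = 2P - 228. Setting quantity demanded equal to quantity supplied, 1292 - 6P = 2P - 228, gives P* = 190 and Q* = 152.
The floor of 206 is above the equilibrium price 190, so it binds.
At P = 206: Qd = 1292 - 6·206 = 56 and Qs = 2·206 - 228 = 184.
Quantity traded falls to 56. At Q = 56 the demand price is (1292 - 56)/6 = 206 and the supply price is (228 + 56)/2 = 142.
Deadweight loss = ½ · (206 - 142) · (152 - 56) = ½ · 64 · 96 = 3072.

3072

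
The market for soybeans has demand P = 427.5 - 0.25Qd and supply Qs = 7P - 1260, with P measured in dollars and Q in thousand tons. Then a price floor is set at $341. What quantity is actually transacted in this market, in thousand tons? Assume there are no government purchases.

346

Rearranging demand gives Qd = 1710 - 4P. In a free market, 1710 - 4P = 7P - 1260 gives the equilibrium P* = 270, Q* = 630.
Because the floor (341) lies above the market-clearing price, it is binding.
At P = 341: Qd = 1710 - 4·341 = 346 and Qs = 7·341 - 1260 = 1127.
The quantity actually transacted is the short side, demand: 346.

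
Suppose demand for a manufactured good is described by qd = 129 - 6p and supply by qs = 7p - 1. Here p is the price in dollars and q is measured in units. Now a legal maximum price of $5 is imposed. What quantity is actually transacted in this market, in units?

In a free market, 129 - 6p = 7p - 1 gives the equilibrium p* = 10, q* = 69.
Because the ceiling (5) lies below the market-clearing price, it is binding.
At p = 5: qd = 129 - 6·5 = 99 and qs = 7·5 - 1 = 34.
The quantity actually transacted is the short side, supply: 34.

34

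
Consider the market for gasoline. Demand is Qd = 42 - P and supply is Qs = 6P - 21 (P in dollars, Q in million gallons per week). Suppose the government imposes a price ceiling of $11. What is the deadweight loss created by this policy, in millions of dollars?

Equilibrium: 42 - P = 6P - 21, so 63 = 7P and P* = 9, Q* = 33.
The ceiling of 11 is above the equilibrium price 9, so it is not binding; the market clears at P* = 9, Q* = 33.
Since the control does not bind, no trades are prevented and deadweight loss is zero.

0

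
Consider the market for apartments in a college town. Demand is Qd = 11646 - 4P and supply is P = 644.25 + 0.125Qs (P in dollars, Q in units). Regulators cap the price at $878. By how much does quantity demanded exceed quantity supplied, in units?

Rearranging supply gives Qs = 8P - 5154. Without the control the market clears where 11646 - 4P = 8P - 5154, i.e. P* = 1400 and Q* = 6046.
Since 878 < 1400, the ceiling is binding.
At P = 878: Qd = 11646 - 4·878 = 8134 and Qs = 8·878 - 5154 = 1870.
Shortage = Qd - Qs = 8134 - 1870 = 6264.

6264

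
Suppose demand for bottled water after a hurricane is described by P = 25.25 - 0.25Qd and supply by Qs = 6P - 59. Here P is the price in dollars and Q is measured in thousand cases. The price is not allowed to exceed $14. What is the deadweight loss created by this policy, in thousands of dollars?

30

Rearranging demand gives Qd = 101 - 4P. Without the control the market clears where 101 - 4P = 6P - 59, i.e. P* = 16 and Q* = 37.
Since 14 < 16, the ceiling is binding.
At P = 14: Qd = 101 - 4·14 = 45 and Qs = 6·14 - 59 = 25.
Quantity traded falls to 25. At Q = 25 the demand price is (101 - 25)/4 = 19 and the supply price is (59 + 25)/6 = 14.
Deadweight loss = ½ · (19 - 14) · (37 - 25) = ½ · 5 · 12 = 30.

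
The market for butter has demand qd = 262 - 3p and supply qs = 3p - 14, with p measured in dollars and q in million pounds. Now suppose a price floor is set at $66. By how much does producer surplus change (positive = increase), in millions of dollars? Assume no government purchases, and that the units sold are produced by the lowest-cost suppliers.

680

Equilibrium: 262 - 3p = 3p - 14, so 276 = 6p and p* = 46, q* = 124.
Since 66 > 46, the floor is binding.
At p = 66: qd = 262 - 3·66 = 64 and qs = 3·66 - 14 = 184.
Producer surplus without the control is ½ · (46 - 14/3) · 124 = 7688/3.
With the floor, 64 units are sold at 66. The supply price at q = 64 is 26, so PS = ½ · [(66 - 14/3) + (66 - 26)] · 64 = 9728/3.
Change in producer surplus = 9728/3 - 7688/3 = 680.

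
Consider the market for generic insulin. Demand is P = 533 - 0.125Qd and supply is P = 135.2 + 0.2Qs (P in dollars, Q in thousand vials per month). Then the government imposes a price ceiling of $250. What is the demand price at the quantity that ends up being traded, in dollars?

Rearranging demand gives Qd = 4264 - 8P; rearranging supply gives Qs = 5P - 676. Equilibrium: 4264 - 8P = 5P - 676, so 4940 = 13P and P* = 380, Q* = 1224.
Because the ceiling (250) lies below the market-clearing price, it is binding.
At P = 250: Qd = 4264 - 8·250 = 2264 and Qs = 5·250 - 676 = 574.
Only 574 units reach the market. On the demand curve, the marginal buyer's willingness to pay at Q = 574 is (4264 - 574)/8 = 461.25.

461.25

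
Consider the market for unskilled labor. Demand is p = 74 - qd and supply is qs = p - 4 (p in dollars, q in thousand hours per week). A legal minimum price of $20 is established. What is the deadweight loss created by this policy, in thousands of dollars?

0

Rearranging demand gives qd = 74 - p. Without the control the market clears where 74 - p = p - 4, i.e. p* = 39 and q* = 35.
The floor of 20 is below the equilibrium price 39, so it is not binding; the market clears at p* = 39, q* = 35.
Since the control does not bind, no trades are prevented and deadweight loss is zero.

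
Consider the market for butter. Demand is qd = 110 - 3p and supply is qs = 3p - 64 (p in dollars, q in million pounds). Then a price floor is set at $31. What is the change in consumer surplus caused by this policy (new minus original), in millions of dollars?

Equilibrium: 110 - 3p = 3p - 64, so 174 = 6p and p* = 29, q* = 23.
The floor of 31 is above the equilibrium price 29, so it binds.
At p = 31: qd = 110 - 3·31 = 17 and qs = 3·31 - 64 = 29.
Consumer surplus without the control is ½ · (110/3 - 29) · 23 = 529/6.
With the floor, consumers buy 17 units at 31, so CS = ½ · (110/3 - 31) · 17 = 289/6.
Change in consumer surplus = 289/6 - 529/6 = -40.

-40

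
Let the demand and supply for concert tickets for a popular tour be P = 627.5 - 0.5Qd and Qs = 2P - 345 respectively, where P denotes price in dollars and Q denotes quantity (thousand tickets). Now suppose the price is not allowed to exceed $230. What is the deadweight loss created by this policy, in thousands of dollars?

57800

Rearranging demand gives Qd = 1255 - 2P. Equilibrium: 1255 - 2P = 2P - 345, so 1600 = 4P and P* = 400, Q* = 455.
Because the ceiling (230) lies below the market-clearing price, it is binding.
At P = 230: Qd = 1255 - 2·230 = 795 and Qs = 2·230 - 345 = 115.
Quantity traded falls to 115. At Q = 115 the demand price is (1255 - 115)/2 = 570 and the supply price is (345 + 115)/2 = 230.
Deadweight loss = ½ · (570 - 230) · (455 - 115) = ½ · 340 · 340 = 57800.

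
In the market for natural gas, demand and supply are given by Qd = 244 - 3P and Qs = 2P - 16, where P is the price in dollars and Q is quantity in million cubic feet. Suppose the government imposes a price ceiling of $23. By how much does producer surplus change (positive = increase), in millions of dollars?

Without the control the market clears where 244 - 3P = 2P - 16, i.e. P* = 52 and Q* = 88.
Since 23 < 52, the ceiling is binding.
At P = 23: Qd = 244 - 3·23 = 175 and Qs = 2·23 - 16 = 30.
Producer surplus without the control is ½ · (52 - 8) · 88 = 1936.
With the ceiling, producers sell 30 units at 23, so PS = ½ · (23 - 8) · 30 = 225.
Change in producer surplus = 225 - 1936 = -1711.

-1711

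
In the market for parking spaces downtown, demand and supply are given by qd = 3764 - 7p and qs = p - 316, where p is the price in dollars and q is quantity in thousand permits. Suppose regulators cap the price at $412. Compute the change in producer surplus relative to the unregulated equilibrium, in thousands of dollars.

Setting quantity demanded equal to quantity supplied, 3764 - 7p = p - 316, gives p* = 510 and q* = 194.
Since 412 < 510, the ceiling is binding.
At p = 412: qd = 3764 - 7·412 = 880 and qs = 412 - 316 = 96.
Producer surplus without the control is ½ · (510 - 316) · 194 = 18818.
With the ceiling, producers sell 96 units at 412, so PS = ½ · (412 - 316) · 96 = 4608.
Change in producer surplus = 4608 - 18818 = -14210.

-14210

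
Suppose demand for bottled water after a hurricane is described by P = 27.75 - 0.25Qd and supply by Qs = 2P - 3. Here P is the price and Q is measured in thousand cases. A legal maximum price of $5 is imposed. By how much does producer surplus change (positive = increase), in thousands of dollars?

Rearranging demand gives Qd = 111 - 4P. Equilibrium: 111 - 4P = 2P - 3, so 114 = 6P and P* = 19, Q* = 35.
Since 5 < 19, the ceiling is binding.
At P = 5: Qd = 111 - 4·5 = 91 and Qs = 2·5 - 3 = 7.
Producer surplus without the control is ½ · (19 - 1.5) · 35 = 306.25.
With the ceiling, producers sell 7 units at 5, so PS = ½ · (5 - 1.5) · 7 = 12.25.
Change in producer surplus = 12.25 - 306.25 = -294.

-294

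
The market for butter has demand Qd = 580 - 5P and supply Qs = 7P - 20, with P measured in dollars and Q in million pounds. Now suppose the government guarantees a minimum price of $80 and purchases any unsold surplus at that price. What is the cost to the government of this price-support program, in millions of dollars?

Without the control the market clears where 580 - 5P = 7P - 20, i.e. P* = 50 and Q* = 330.
Because the floor (80) lies above the market-clearing price, it is binding.
At P = 80: Qd = 580 - 5·80 = 180 and Qs = 7·80 - 20 = 540.
Surplus = Qs - Qd = 360.
Government expenditure = surplus × support price = 360 × 80 = 28800.

28800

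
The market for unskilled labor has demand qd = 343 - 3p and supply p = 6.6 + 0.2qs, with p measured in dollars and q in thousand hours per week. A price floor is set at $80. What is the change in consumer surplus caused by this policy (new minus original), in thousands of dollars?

Rearranging supply gives qs = 5p - 33. Equilibrium: 343 - 3p = 5p - 33, so 376 = 8p and p* = 47, q* = 202.
Since 80 > 47, the floor is binding.
At p = 80: qd = 343 - 3·80 = 103 and qs = 5·80 - 33 = 367.
Consumer surplus without the control is ½ · (343/3 - 47) · 202 = 20402/3.
With the floor, consumers buy 103 units at 80, so CS = ½ · (343/3 - 80) · 103 = 10609/6.
Change in consumer surplus = 10609/6 - 20402/3 = -5032.5.

-5032.5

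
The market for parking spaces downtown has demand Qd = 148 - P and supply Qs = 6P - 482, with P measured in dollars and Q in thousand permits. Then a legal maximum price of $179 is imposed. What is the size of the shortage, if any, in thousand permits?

0

Without the control the market clears where 148 - P = 6P - 482, i.e. P* = 90 and Q* = 58.
Since 179 is above P* = 90, the ceiling does not bind and the free-market outcome prevails.
Since the control does not bind, there is no shortage.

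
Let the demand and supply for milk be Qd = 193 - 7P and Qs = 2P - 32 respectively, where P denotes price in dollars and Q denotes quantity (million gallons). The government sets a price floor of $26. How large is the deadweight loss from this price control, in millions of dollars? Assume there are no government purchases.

Setting quantity demanded equal to quantity supplied, 193 - 7P = 2P - 32, gives P* = 25 and Q* = 18.
Since 26 > 25, the floor is binding.
At P = 26: Qd = 193 - 7·26 = 11 and Qs = 2·26 - 32 = 20.
Quantity traded falls to 11. At Q = 11 the demand price is (193 - 11)/7 = 26 and the supply price is (32 + 11)/2 = 21.5.
Deadweight loss = ½ · (26 - 21.5) · (18 - 11) = ½ · 4.5 · 7 = 15.75.

15.75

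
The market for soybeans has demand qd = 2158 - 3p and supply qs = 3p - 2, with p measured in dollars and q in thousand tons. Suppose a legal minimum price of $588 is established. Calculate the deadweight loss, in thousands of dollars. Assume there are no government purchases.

Equilibrium: 2158 - 3p = 3p - 2, so 2160 = 6p and p* = 360, q* = 1078.
The floor of 588 is above the equilibrium price 360, so it binds.
At p = 588: qd = 2158 - 3·588 = 394 and qs = 3·588 - 2 = 1762.
Quantity traded falls to 394. At q = 394 the demand price is (2158 - 394)/3 = 588 and the supply price is (2 + 394)/3 = 132.
Deadweight loss = ½ · (588 - 132) · (1078 - 394) = ½ · 456 · 684 = 155952.

155952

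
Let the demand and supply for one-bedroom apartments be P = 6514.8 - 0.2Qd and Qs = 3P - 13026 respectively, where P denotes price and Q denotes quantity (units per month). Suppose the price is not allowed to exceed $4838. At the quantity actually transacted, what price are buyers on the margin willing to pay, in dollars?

6217.2

Rearranging demand gives Qd = 32574 - 5P. Without the control the market clears where 32574 - 5P = 3P - 13026, i.e. P* = 5700 and Q* = 4074.
Because the ceiling (4838) lies below the market-clearing price, it is binding.
At P = 4838: Qd = 32574 - 5·4838 = 8384 and Qs = 3·4838 - 13026 = 1488.
Only 1488 units reach the market. On the demand curve, the marginal buyer's willingness to pay at Q = 1488 is (32574 - 1488)/5 = 6217.2.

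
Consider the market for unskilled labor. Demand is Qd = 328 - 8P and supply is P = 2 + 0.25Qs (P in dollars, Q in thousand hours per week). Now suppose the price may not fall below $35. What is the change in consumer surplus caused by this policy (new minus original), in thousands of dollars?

Rearranging supply gives Qs = 4P - 8. In a free market, 328 - 8P = 4P - 8 gives the equilibrium P* = 28, Q* = 104.
Since 35 > 28, the floor is binding.
At P = 35: Qd = 328 - 8·35 = 48 and Qs = 4·35 - 8 = 132.
Consumer surplus without the control is ½ · (41 - 28) · 104 = 676.
With the floor, consumers buy 48 units at 35, so CS = ½ · (41 - 35) · 48 = 144.
Change in consumer surplus = 144 - 676 = -532.

-532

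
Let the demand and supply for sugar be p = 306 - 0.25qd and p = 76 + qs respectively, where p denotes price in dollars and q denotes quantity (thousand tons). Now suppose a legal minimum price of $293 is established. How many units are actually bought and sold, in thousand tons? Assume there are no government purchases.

52

Rearranging demand gives qd = 1224 - 4p; rearranging supply gives qs = p - 76. Equilibrium: 1224 - 4p = p - 76, so 1300 = 5p and p* = 260, q* = 184.
Because the floor (293) lies above the market-clearing price, it is binding.
At p = 293: qd = 1224 - 4·293 = 52 and qs = 293 - 76 = 217.
The quantity actually transacted is the short side, demand: 52.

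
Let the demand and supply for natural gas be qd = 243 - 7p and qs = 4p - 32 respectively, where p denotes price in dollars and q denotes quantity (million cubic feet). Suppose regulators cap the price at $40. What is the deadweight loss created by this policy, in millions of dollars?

Setting quantity demanded equal to quantity supplied, 243 - 7p = 4p - 32, gives p* = 25 and q* = 68.
The ceiling of 40 is above the equilibrium price 25, so it is not binding; the market clears at p* = 25, q* = 68.
Since the control does not bind, no trades are prevented and deadweight loss is zero.

0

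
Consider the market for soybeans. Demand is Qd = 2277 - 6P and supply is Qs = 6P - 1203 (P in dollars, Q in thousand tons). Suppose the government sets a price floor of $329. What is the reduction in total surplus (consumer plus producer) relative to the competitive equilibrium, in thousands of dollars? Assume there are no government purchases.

Equilibrium: 2277 - 6P = 6P - 1203, so 3480 = 12P and P* = 290, Q* = 537.
Since 329 > 290, the floor is binding.
At P = 329: Qd = 2277 - 6·329 = 303 and Qs = 6·329 - 1203 = 771.
Quantity traded falls to 303. At Q = 303 the demand price is (2277 - 303)/6 = 329 and the supply price is (1203 + 303)/6 = 251.
Deadweight loss = ½ · (329 - 251) · (537 - 303) = ½ · 78 · 234 = 9126.

9126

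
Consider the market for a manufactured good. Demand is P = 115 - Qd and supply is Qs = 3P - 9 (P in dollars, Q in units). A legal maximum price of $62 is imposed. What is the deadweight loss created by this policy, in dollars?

0

Rearranging demand gives Qd = 115 - P. Equilibrium: 115 - P = 3P - 9, so 124 = 4P and P* = 31, Q* = 84.
Since 62 is above P* = 31, the ceiling does not bind and the free-market outcome prevails.
Since the control does not bind, no trades are prevented and deadweight loss is zero.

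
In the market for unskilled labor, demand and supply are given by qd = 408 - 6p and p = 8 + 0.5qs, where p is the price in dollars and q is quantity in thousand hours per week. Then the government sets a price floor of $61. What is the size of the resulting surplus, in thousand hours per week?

Rearranging supply gives qs = 2p - 16. Setting quantity demanded equal to quantity supplied, 408 - 6p = 2p - 16, gives p* = 53 and q* = 90.
Because the floor (61) lies above the market-clearing price, it is binding.
At p = 61: qd = 408 - 6·61 = 42 and qs = 2·61 - 16 = 106.
Surplus = qs - qd = 106 - 42 = 64.

64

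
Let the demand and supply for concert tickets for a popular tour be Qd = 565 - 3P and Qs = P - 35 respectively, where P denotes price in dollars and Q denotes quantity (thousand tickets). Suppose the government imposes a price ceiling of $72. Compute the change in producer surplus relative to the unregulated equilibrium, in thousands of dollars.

-5928

Equilibrium: 565 - 3P = P - 35, so 600 = 4P and P* = 150, Q* = 115.
Since 72 < 150, the ceiling is binding.
At P = 72: Qd = 565 - 3·72 = 349 and Qs = 72 - 35 = 37.
Producer surplus without the control is ½ · (150 - 35) · 115 = 6612.5.
With the ceiling, producers sell 37 units at 72, so PS = ½ · (72 - 35) · 37 = 684.5.
Change in producer surplus = 684.5 - 6612.5 = -5928.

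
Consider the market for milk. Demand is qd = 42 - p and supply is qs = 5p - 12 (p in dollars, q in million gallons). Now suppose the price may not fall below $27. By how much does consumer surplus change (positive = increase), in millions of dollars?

In a free market, 42 - p = 5p - 12 gives the equilibrium p* = 9, q* = 33.
Since 27 > 9, the floor is binding.
At p = 27: qd = 42 - 27 = 15 and qs = 5·27 - 12 = 123.
Consumer surplus without the control is ½ · (42 - 9) · 33 = 544.5.
With the floor, consumers buy 15 units at 27, so CS = ½ · (42 - 27) · 15 = 112.5.
Change in consumer surplus = 112.5 - 544.5 = -432.

-432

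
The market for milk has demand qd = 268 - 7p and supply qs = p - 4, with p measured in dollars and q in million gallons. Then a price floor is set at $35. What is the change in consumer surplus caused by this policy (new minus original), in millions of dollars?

-26.5

Setting quantity demanded equal to quantity supplied, 268 - 7p = p - 4, gives p* = 34 and q* = 30.
The floor of 35 is above the equilibrium price 34, so it binds.
At p = 35: qd = 268 - 7·35 = 23 and qs = 35 - 4 = 31.
Consumer surplus without the control is ½ · (268/7 - 34) · 30 = 450/7.
With the floor, consumers buy 23 units at 35, so CS = ½ · (268/7 - 35) · 23 = 529/14.
Change in consumer surplus = 529/14 - 450/7 = -26.5.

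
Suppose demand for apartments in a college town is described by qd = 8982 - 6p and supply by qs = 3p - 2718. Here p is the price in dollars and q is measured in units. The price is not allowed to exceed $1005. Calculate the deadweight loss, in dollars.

Without the control the market clears where 8982 - 6p = 3p - 2718, i.e. p* = 1300 and q* = 1182.
Because the ceiling (1005) lies below the market-clearing price, it is binding.
At p = 1005: qd = 8982 - 6·1005 = 2952 and qs = 3·1005 - 2718 = 297.
Quantity traded falls to 297. At q = 297 the demand price is (8982 - 297)/6 = 1447.5 and the supply price is (2718 + 297)/3 = 1005.
Deadweight loss = ½ · (1447.5 - 1005) · (1182 - 297) = ½ · 442.5 · 885 = 195806.25.

195806.25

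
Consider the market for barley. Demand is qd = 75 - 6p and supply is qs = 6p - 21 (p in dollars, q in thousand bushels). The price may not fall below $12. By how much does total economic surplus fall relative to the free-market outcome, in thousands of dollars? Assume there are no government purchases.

In a free market, 75 - 6p = 6p - 21 gives the equilibrium p* = 8, q* = 27.
The floor of 12 is above the equilibrium price 8, so it binds.
At p = 12: qd = 75 - 6·12 = 3 and qs = 6·12 - 21 = 51.
Quantity traded falls to 3. At q = 3 the demand price is (75 - 3)/6 = 12 and the supply price is (21 + 3)/6 = 4.
Deadweight loss = ½ · (12 - 4) · (27 - 3) = ½ · 8 · 24 = 96.

96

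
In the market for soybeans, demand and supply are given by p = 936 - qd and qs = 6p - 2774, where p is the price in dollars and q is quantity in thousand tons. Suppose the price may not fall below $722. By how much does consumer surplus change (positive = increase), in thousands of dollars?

-59520

Rearranging demand gives qd = 936 - p. Setting quantity demanded equal to quantity supplied, 936 - p = 6p - 2774, gives p* = 530 and q* = 406.
The floor of 722 is above the equilibrium price 530, so it binds.
At p = 722: qd = 936 - 722 = 214 and qs = 6·722 - 2774 = 1558.
Consumer surplus without the control is ½ · (936 - 530) · 406 = 82418.
With the floor, consumers buy 214 units at 722, so CS = ½ · (936 - 722) · 214 = 22898.
Change in consumer surplus = 22898 - 82418 = -59520.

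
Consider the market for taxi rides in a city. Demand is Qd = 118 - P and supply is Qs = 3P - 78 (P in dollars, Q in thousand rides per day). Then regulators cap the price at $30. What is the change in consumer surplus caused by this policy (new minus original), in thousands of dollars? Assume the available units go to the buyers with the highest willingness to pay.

Without the control the market clears where 118 - P = 3P - 78, i.e. P* = 49 and Q* = 69.
The ceiling of 30 is below the equilibrium price 49, so it binds.
At P = 30: Qd = 118 - 30 = 88 and Qs = 3·30 - 78 = 12.
Consumer surplus without the control is ½ · (118 - 49) · 69 = 2380.5.
With the ceiling, 12 units are sold at 30 (assume they go to the highest-value buyers). The demand price at Q = 12 is 106, so CS = ½ · [(118 - 30) + (106 - 30)] · 12 = 984.
Change in consumer surplus = 984 - 2380.5 = -1396.5.

-1396.5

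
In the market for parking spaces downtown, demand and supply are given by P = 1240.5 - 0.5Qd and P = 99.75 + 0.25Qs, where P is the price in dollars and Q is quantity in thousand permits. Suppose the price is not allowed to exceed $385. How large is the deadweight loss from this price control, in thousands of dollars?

54150

Rearranging demand gives Qd = 2481 - 2P; rearranging supply gives Qs = 4P - 399. Without the control the market clears where 2481 - 2P = 4P - 399, i.e. P* = 480 and Q* = 1521.
Since 385 < 480, the ceiling is binding.
At P = 385: Qd = 2481 - 2·385 = 1711 and Qs = 4·385 - 399 = 1141.
Quantity traded falls to 1141. At Q = 1141 the demand price is (2481 - 1141)/2 = 670 and the supply price is (399 + 1141)/4 = 385.
Deadweight loss = ½ · (670 - 385) · (1521 - 1141) = ½ · 285 · 380 = 54150.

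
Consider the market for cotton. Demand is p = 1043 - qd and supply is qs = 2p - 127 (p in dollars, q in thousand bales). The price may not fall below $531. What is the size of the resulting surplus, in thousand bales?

423

Rearranging demand gives qd = 1043 - p. Setting quantity demanded equal to quantity supplied, 1043 - p = 2p - 127, gives p* = 390 and q* = 653.
The floor of 531 is above the equilibrium price 390, so it binds.
At p = 531: qd = 1043 - 531 = 512 and qs = 2·531 - 127 = 935.
Surplus = qs - qd = 935 - 512 = 423.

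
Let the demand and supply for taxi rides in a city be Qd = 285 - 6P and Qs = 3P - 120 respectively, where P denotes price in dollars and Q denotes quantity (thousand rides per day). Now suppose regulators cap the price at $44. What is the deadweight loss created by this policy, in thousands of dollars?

In a free market, 285 - 6P = 3P - 120 gives the equilibrium P* = 45, Q* = 15.
The ceiling of 44 is below the equilibrium price 45, so it binds.
At P = 44: Qd = 285 - 6·44 = 21 and Qs = 3·44 - 120 = 12.
Quantity traded falls to 12. At Q = 12 the demand price is (285 - 12)/6 = 45.5 and the supply price is (120 + 12)/3 = 44.
Deadweight loss = ½ · (45.5 - 44) · (15 - 12) = ½ · 1.5 · 3 = 2.25.

2.25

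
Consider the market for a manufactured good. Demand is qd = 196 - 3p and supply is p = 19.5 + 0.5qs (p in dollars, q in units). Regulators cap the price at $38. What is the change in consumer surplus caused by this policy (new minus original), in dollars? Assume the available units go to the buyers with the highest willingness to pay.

279

Rearranging supply gives qs = 2p - 39. Equilibrium: 196 - 3p = 2p - 39, so 235 = 5p and p* = 47, q* = 55.
The ceiling of 38 is below the equilibrium price 47, so it binds.
At p = 38: qd = 196 - 3·38 = 82 and qs = 2·38 - 39 = 37.
Consumer surplus without the control is ½ · (196/3 - 47) · 55 = 3025/6.
With the ceiling, 37 units are sold at 38 (assume they go to the highest-value buyers). The demand price at q = 37 is 53, so CS = ½ · [(196/3 - 38) + (53 - 38)] · 37 = 4699/6.
Change in consumer surplus = 4699/6 - 3025/6 = 279.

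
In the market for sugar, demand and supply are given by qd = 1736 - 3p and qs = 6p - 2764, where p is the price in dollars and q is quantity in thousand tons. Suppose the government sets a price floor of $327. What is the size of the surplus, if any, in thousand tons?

Without the control the market clears where 1736 - 3p = 6p - 2764, i.e. p* = 500 and q* = 236.
The floor of 327 is below the equilibrium price 500, so it is not binding; the market clears at p* = 500, q* = 236.
Since the control does not bind, there is no surplus.

0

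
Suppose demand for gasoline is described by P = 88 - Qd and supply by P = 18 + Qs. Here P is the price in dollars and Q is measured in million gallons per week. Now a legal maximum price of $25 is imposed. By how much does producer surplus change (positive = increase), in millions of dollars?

Rearranging demand gives Qd = 88 - P; rearranging supply gives Qs = P - 18. In a free market, 88 - P = P - 18 gives the equilibrium P* = 53, Q* = 35.
Because the ceiling (25) lies below the market-clearing price, it is binding.
At P = 25: Qd = 88 - 25 = 63 and Qs = 25 - 18 = 7.
Producer surplus without the control is ½ · (53 - 18) · 35 = 612.5.
With the ceiling, producers sell 7 units at 25, so PS = ½ · (25 - 18) · 7 = 24.5.
Change in producer surplus = 24.5 - 612.5 = -588.

-588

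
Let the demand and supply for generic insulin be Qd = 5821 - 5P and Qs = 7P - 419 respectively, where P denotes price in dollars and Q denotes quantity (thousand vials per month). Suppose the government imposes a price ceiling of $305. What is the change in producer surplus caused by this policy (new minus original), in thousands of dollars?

-530727.5

Equilibrium: 5821 - 5P = 7P - 419, so 6240 = 12P and P* = 520, Q* = 3221.
Because the ceiling (305) lies below the market-clearing price, it is binding.
At P = 305: Qd = 5821 - 5·305 = 4296 and Qs = 7·305 - 419 = 1716.
Producer surplus without the control is ½ · (520 - 419/7) · 3221 = 10374841/14.
With the ceiling, producers sell 1716 units at 305, so PS = ½ · (305 - 419/7) · 1716 = 1472328/7.
Change in producer surplus = 1472328/7 - 10374841/14 = -530727.5.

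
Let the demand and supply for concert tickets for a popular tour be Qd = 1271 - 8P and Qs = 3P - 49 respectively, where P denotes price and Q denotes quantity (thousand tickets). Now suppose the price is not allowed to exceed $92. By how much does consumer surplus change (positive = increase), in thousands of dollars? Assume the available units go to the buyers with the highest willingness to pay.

In a free market, 1271 - 8P = 3P - 49 gives the equilibrium P* = 120, Q* = 311.
Because the ceiling (92) lies below the market-clearing price, it is binding.
At P = 92: Qd = 1271 - 8·92 = 535 and Qs = 3·92 - 49 = 227.
Consumer surplus without the control is ½ · (158.875 - 120) · 311 = 6045.0625.
With the ceiling, 227 units are sold at 92 (assume they go to the highest-value buyers). The demand price at Q = 227 is 130.5, so CS = ½ · [(158.875 - 92) + (130.5 - 92)] · 227 = 11960.0625.
Change in consumer surplus = 11960.0625 - 6045.0625 = 5915.

5915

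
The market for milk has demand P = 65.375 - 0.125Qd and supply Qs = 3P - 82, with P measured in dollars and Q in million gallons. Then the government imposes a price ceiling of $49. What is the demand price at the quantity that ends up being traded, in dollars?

57.25

Rearranging demand gives Qd = 523 - 8P. Setting quantity demanded equal to quantity supplied, 523 - 8P = 3P - 82, gives P* = 55 and Q* = 83.
Since 49 < 55, the ceiling is binding.
At P = 49: Qd = 523 - 8·49 = 131 and Qs = 3·49 - 82 = 65.
Only 65 units reach the market. On the demand curve, the marginal buyer's willingness to pay at Q = 65 is (523 - 65)/8 = 57.25.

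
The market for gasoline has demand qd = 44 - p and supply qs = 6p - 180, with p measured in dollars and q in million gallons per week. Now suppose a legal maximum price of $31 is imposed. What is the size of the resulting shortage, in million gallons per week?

7

Without the control the market clears where 44 - p = 6p - 180, i.e. p* = 32 and q* = 12.
The ceiling of 31 is below the equilibrium price 32, so it binds.
At p = 31: qd = 44 - 31 = 13 and qs = 6·31 - 180 = 6.
Shortage = qd - qs = 13 - 6 = 7.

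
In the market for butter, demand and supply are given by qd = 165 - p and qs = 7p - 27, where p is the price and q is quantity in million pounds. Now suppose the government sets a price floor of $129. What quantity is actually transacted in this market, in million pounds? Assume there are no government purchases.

In a free market, 165 - p = 7p - 27 gives the equilibrium p* = 24, q* = 141.
Because the floor (129) lies above the market-clearing price, it is binding.
At p = 129: qd = 165 - 129 = 36 and qs = 7·129 - 27 = 876.
The quantity actually transacted is the short side, demand: 36.

36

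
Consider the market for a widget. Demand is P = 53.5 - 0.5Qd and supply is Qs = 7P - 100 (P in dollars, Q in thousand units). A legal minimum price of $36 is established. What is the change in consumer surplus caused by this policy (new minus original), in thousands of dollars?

-624

Rearranging demand gives Qd = 107 - 2P. In a free market, 107 - 2P = 7P - 100 gives the equilibrium P* = 23, Q* = 61.
Since 36 > 23, the floor is binding.
At P = 36: Qd = 107 - 2·36 = 35 and Qs = 7·36 - 100 = 152.
Consumer surplus without the control is ½ · (53.5 - 23) · 61 = 930.25.
With the floor, consumers buy 35 units at 36, so CS = ½ · (53.5 - 36) · 35 = 306.25.
Change in consumer surplus = 306.25 - 930.25 = -624.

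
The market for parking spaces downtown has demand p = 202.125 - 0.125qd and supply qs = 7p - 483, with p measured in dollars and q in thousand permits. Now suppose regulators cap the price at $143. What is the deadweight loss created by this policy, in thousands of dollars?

Rearranging demand gives qd = 1617 - 8p. Equilibrium: 1617 - 8p = 7p - 483, so 2100 = 15p and p* = 140, q* = 497.
Since 143 is above p* = 140, the ceiling does not bind and the free-market outcome prevails.
Since the control does not bind, no trades are prevented and deadweight loss is zero.

0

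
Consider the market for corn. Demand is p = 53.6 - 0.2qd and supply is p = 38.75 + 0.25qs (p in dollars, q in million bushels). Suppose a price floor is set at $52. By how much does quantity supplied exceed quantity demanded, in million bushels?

Rearranging demand gives qd = 268 - 5p; rearranging supply gives qs = 4p - 155. Setting quantity demanded equal to quantity supplied, 268 - 5p = 4p - 155, gives p* = 47 and q* = 33.
Since 52 > 47, the floor is binding.
At p = 52: qd = 268 - 5·52 = 8 and qs = 4·52 - 155 = 53.
Surplus = qs - qd = 53 - 8 = 45.

45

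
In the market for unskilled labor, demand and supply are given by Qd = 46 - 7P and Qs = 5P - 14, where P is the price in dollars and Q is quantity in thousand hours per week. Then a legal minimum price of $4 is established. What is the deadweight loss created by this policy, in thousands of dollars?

Equilibrium: 46 - 7P = 5P - 14, so 60 = 12P and P* = 5, Q* = 11.
The floor of 4 is below the equilibrium price 5, so it is not binding; the market clears at P* = 5, Q* = 11.
Since the control does not bind, no trades are prevented and deadweight loss is zero.

0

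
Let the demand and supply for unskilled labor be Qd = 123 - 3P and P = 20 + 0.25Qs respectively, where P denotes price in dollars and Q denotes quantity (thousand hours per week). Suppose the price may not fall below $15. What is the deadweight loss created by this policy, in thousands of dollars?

0

Rearranging supply gives Qs = 4P - 80. Setting quantity demanded equal to quantity supplied, 123 - 3P = 4P - 80, gives P* = 29 and Q* = 36.
Since 15 is below P* = 29, the floor does not bind and the free-market outcome prevails.
Since the control does not bind, no trades are prevented and deadweight loss is zero.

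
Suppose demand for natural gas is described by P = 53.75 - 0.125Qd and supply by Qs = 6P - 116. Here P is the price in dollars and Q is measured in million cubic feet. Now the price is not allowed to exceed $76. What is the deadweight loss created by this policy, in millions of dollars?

0

Rearranging demand gives Qd = 430 - 8P. Equilibrium: 430 - 8P = 6P - 116, so 546 = 14P and P* = 39, Q* = 118.
Since 76 is above P* = 39, the ceiling does not bind and the free-market outcome prevails.
Since the control does not bind, no trades are prevented and deadweight loss is zero.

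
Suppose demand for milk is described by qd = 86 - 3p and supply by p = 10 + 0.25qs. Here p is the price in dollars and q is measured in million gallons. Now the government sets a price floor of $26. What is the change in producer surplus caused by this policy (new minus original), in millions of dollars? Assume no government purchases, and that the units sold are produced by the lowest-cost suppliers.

Rearranging supply gives qs = 4p - 40. Without the control the market clears where 86 - 3p = 4p - 40, i.e. p* = 18 and q* = 32.
Because the floor (26) lies above the market-clearing price, it is binding.
At p = 26: qd = 86 - 3·26 = 8 and qs = 4·26 - 40 = 64.
Producer surplus without the control is ½ · (18 - 10) · 32 = 128.
With the floor, 8 units are sold at 26. The supply price at q = 8 is 12, so PS = ½ · [(26 - 10) + (26 - 12)] · 8 = 120.
Change in producer surplus = 120 - 128 = -8.

-8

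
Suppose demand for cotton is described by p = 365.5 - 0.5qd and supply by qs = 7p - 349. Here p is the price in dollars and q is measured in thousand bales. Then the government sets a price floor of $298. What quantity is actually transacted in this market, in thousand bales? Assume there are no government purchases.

135

Rearranging demand gives qd = 731 - 2p. Equilibrium: 731 - 2p = 7p - 349, so 1080 = 9p and p* = 120, q* = 491.
The floor of 298 is above the equilibrium price 120, so it binds.
At p = 298: qd = 731 - 2·298 = 135 and qs = 7·298 - 349 = 1737.
The quantity actually transacted is the short side, demand: 135.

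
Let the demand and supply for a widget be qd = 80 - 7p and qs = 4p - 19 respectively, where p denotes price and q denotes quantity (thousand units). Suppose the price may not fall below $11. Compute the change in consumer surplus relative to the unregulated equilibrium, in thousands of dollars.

-20

Equilibrium: 80 - 7p = 4p - 19, so 99 = 11p and p* = 9, q* = 17.
Because the floor (11) lies above the market-clearing price, it is binding.
At p = 11: qd = 80 - 7·11 = 3 and qs = 4·11 - 19 = 25.
Consumer surplus without the control is ½ · (80/7 - 9) · 17 = 289/14.
With the floor, consumers buy 3 units at 11, so CS = ½ · (80/7 - 11) · 3 = 9/14.
Change in consumer surplus = 9/14 - 289/14 = -20.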